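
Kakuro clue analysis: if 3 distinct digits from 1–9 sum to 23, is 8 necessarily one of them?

Yes

The only way to make 23 from 3 distinct digits is {6,8,9}, which contains 8.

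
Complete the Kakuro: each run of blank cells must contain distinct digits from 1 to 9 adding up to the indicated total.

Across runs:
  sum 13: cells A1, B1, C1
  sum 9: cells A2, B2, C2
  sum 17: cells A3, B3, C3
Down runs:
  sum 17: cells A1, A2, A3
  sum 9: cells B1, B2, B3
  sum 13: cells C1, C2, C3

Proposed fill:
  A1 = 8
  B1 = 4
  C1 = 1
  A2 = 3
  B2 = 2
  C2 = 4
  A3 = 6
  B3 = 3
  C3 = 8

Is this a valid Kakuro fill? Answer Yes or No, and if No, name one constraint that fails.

Yes

Across: 8+4+1=13; 3+2+4=9; 6+3+8=17. Down: 8+3+6=17; 4+2+3=9; 1+4+8=13. No digit repeats within any run.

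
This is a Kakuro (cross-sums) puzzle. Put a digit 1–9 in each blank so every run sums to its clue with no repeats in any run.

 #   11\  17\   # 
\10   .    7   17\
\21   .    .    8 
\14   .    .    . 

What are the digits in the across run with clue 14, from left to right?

1 4 9

17 in 2 cells must be {8,9}.
R1C1 = 10 − 7 = 3 completes the 10 across.
R3C3 = 17 − 8 = 9 completes the 17 down.
Nothing is forced directly, so branch on R2C1, whose candidates are 6 or 7. If R2C1 = 6: then R2C2 would have to be in {7} for the 21 across but in {1,2,4,6,8,9} for the 17 down — contradiction. So R2C1 = 7.
R2C2 = 21 − 15 = 6 completes the 21 across.
R3C1 = 11 − 10 = 1 completes the 11 down.
R3C2 = 14 − 10 = 4 completes the 14 across.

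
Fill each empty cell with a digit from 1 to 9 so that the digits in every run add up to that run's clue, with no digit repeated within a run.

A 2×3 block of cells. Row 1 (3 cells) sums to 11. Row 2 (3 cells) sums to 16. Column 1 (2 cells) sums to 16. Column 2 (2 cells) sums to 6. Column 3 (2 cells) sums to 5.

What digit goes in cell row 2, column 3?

2

16 in 2 cells must be {7,9}.
The 11 across and the 16 down share only 7, so (1,1) = 7.
Given what's placed, (1,2) must be 1 to fit the 11 across and 6 down.
(1,3) = 11 − 8 = 3 completes the 11 across.
(2,1) = 16 − 7 = 9 completes the 16 down.
(2,2) = 6 − 1 = 5 completes the 6 down.
(2,3) = 16 − 14 = 2 completes the 16 across.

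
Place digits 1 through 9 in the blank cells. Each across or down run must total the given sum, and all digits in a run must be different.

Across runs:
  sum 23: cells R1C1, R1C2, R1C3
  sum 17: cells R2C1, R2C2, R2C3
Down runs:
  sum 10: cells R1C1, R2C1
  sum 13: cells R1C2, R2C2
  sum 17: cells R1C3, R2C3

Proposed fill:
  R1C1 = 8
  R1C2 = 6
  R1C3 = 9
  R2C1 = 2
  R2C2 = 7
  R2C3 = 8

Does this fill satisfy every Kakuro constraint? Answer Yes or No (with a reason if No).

Across: 8+6+9=23; 2+7+8=17. Down: 8+2=10; 6+7=13; 9+8=17. No digit repeats within any run.

Yes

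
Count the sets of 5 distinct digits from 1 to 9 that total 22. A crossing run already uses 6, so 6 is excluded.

5 distinct digits from 1–9 sum between 15 and 35.
Dropping sets that contain 6.
Enumerating: {1,2,3,7,9}, {1,2,4,7,8}, {1,3,4,5,9}, {2,3,4,5,8}.

4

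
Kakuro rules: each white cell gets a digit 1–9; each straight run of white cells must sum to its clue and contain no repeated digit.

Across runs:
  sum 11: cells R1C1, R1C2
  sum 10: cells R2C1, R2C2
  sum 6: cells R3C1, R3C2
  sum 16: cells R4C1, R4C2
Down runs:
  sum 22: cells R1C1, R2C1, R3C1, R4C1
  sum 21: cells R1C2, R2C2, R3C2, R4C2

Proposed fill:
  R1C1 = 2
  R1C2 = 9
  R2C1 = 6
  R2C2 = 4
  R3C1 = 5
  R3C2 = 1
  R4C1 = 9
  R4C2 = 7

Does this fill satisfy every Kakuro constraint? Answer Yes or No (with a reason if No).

Across: 2+9=11; 6+4=10; 5+1=6; 9+7=16. Down: 2+6+5+9=22; 9+4+1+7=21. No digit repeats within any run.

Yes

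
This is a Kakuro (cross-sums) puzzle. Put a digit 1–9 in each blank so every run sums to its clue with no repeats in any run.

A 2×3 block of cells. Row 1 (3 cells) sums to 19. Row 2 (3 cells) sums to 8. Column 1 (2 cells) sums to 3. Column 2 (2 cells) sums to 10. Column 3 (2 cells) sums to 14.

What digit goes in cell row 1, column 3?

9

3 in 2 cells must be {1,2}.
The 19 across and the 3 down share only 2, so (1,1) = 2.
(2,1) = 3 − 2 = 1 completes the 3 down.
Given what's placed, (2,3) must be 5 to fit the 8 across and 14 down.
(1,3) = 14 − 5 = 9 completes the 14 down.
(2,2) = 8 − 6 = 2 completes the 8 across.
(1,2) = 19 − 11 = 8 completes the 19 across.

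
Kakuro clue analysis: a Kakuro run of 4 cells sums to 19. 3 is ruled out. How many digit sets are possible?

6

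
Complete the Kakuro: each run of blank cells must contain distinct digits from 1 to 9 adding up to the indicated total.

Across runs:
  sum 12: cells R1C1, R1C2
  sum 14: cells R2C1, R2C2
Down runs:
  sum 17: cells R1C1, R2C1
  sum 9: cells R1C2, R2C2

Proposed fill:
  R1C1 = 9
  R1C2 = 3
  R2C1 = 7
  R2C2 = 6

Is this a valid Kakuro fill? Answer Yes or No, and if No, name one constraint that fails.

No — the across run R2C1–R2C2 sums to 13, not 14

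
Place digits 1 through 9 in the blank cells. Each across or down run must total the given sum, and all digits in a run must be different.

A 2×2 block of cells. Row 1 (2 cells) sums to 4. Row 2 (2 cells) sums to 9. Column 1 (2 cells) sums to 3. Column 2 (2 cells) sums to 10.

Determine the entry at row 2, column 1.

2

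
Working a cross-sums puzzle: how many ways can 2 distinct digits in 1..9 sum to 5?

2 distinct digits from 1–9 sum between 3 and 17.
Enumerating: {1,4}, {2,3}.

2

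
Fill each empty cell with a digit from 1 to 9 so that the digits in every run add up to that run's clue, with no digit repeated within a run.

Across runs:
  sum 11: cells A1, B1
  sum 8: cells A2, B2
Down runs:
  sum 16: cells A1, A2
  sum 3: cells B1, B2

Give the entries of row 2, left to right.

7 1

16 in 2 cells must be {7,9}; 3 in 2 cells must be {1,2}.
The 11 across and the 3 down share only 2, so B1 = 2.
The 8 across and the 16 down share only 7, so A2 = 7.
B2 = 8 − 7 = 1 completes the 8 across.
A1 = 11 − 2 = 9 completes the 11 across.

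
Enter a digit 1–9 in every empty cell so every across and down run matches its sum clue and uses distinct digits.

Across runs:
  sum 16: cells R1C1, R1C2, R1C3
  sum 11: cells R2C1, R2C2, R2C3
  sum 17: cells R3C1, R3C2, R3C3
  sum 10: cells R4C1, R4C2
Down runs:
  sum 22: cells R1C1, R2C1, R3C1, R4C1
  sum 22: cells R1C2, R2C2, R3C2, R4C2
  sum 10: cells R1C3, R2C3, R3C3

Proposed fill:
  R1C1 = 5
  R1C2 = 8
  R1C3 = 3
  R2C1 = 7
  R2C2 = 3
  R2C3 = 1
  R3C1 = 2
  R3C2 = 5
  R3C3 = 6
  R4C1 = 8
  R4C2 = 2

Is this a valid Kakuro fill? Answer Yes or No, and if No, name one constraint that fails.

No — the down run R1C2–R4C2 sums to 18, not 22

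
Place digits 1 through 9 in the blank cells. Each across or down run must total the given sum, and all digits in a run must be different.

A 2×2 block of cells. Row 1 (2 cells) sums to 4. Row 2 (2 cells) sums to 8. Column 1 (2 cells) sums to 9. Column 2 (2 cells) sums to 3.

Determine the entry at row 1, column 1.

4 in 2 cells must be {1,3}; 3 in 2 cells must be {1,2}.
The 4 across and the 3 down share only 1, so (1,2) = 1.
(2,2) = 3 − 1 = 2 completes the 3 down.
(1,1) = 4 − 1 = 3 completes the 4 across.
(2,1) = 8 − 2 = 6 completes the 8 across.

3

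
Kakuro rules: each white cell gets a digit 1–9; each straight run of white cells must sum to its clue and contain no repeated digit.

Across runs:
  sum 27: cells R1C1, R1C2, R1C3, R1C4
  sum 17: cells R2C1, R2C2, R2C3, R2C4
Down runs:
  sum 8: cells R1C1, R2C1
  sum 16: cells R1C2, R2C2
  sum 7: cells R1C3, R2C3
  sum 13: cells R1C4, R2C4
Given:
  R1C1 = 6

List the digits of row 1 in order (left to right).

6, 9, 4, 8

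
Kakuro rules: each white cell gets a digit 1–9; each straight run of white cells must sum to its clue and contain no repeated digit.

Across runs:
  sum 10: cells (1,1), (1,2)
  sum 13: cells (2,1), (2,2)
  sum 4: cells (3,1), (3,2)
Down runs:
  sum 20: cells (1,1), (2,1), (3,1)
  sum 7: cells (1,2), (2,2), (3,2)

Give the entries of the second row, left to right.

9 4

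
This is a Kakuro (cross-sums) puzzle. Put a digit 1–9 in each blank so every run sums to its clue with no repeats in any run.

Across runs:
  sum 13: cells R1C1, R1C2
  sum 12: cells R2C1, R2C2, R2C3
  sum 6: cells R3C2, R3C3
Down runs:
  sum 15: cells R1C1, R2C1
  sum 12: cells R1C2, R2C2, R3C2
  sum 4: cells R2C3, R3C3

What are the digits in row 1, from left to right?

4 in 2 cells must be {1,3}.
The 6 across and the 4 down share only 1, so R3C3 = 1.
R2C3 = 4 − 1 = 3 completes the 4 down.
R3C2 = 6 − 1 = 5 completes the 6 across.
No cell is forced outright now. R2C2 can only be 1 or 4 (the digits allowed by both its 12 across and its 12 down). If R2C2 = 4: then R1C2 would have to be in {4,5,6,7,8,9} for the 13 across but in {3} for the 12 down — contradiction. So R2C2 = 1.
R1C2 = 12 − 6 = 6 completes the 12 down.
R2C1 = 12 − 4 = 8 completes the 12 across.
R1C1 = 13 − 6 = 7 completes the 13 across.

7 6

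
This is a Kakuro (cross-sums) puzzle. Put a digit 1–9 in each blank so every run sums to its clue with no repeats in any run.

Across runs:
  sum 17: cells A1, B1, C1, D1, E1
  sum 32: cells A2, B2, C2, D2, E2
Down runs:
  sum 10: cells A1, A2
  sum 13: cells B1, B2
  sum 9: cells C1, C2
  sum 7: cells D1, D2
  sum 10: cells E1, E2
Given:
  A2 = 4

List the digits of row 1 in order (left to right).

A1 = 10 − 4 = 6 completes the 10 down.
Given what's placed, B1 must be 5 to fit the 17 across and 13 down.
B2 = 13 − 5 = 8 completes the 13 down.
Nothing is forced directly, so branch on C2, whose candidates are 5 or 6. If C2 = 5: then C1 would have to be in {1,2,3} for the 17 across but in {4} for the 9 down — contradiction. So C2 = 6.
C1 = 9 − 6 = 3 completes the 9 down.
D2 = 5: the only remaining digit allowed by both the 32 across and the 7 down.
E2 = 32 − 23 = 9 completes the 32 across.
D1 = 7 − 5 = 2 completes the 7 down.
E1 = 17 − 16 = 1 completes the 17 across.

6 5 3 2 1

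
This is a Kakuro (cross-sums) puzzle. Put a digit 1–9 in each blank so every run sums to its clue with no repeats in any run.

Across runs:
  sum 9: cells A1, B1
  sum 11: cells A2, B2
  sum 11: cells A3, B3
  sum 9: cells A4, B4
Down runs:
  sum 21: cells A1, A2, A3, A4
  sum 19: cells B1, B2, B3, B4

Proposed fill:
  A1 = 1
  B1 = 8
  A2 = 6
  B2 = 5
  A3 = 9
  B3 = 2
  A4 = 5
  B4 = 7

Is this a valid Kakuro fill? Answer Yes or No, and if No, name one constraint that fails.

No — the across run A4–B4 sums to 12, not 9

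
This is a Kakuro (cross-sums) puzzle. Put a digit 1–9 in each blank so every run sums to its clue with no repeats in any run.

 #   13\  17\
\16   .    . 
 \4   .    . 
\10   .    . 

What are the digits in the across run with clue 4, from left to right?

16 in 2 cells must be {7,9}; 4 in 2 cells must be {1,3}.
Nothing is forced directly, so branch on R2C1, whose candidates are 1 or 3. If R2C1 = 1: that forces R2C2 = 3, R1C2 = 9, after which R3C2 would have to be in {1,2,3,4,6,7,8,9} for the 10 across but in {5} for the 17 down — contradiction. So R2C1 = 3.
Given what's placed, R1C1 must be 9 to fit the 16 across and 13 down.
R1C2 = 16 − 9 = 7 completes the 16 across.
R2C2 = 4 − 3 = 1 completes the 4 across.
R3C1 = 13 − 12 = 1 completes the 13 down.
R3C2 = 10 − 1 = 9 completes the 10 across.

3, 1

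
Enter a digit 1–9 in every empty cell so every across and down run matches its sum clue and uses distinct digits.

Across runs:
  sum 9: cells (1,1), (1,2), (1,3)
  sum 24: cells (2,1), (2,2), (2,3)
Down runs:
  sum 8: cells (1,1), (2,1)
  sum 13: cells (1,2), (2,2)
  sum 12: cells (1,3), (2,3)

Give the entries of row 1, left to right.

1 5 3

24 in 3 cells must be {7,8,9}.
The 24 across and the 8 down share only 7, so (2,1) = 7.
(1,1) = 8 − 7 = 1 completes the 8 down.
Nothing is forced directly, so branch on (1,2), whose candidates are 5 or 6. If (1,2) = 6: then (1,3) would have to be in {2} for the 9 across but in {3,4,5,7,8,9} for the 12 down — contradiction. So (1,2) = 5.
(1,3) = 9 − 6 = 3 completes the 9 across.
(2,2) = 13 − 5 = 8 completes the 13 down.
(2,3) = 24 − 15 = 9 completes the 24 across.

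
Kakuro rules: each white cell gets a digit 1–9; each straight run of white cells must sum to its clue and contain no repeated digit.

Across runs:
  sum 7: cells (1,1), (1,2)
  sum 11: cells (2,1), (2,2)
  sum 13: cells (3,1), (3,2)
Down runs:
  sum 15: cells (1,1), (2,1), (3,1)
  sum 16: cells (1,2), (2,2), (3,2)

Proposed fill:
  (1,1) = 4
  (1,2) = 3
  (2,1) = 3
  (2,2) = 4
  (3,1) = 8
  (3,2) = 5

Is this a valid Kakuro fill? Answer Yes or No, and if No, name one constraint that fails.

No — the down run (1,2)–(3,2) sums to 12, not 16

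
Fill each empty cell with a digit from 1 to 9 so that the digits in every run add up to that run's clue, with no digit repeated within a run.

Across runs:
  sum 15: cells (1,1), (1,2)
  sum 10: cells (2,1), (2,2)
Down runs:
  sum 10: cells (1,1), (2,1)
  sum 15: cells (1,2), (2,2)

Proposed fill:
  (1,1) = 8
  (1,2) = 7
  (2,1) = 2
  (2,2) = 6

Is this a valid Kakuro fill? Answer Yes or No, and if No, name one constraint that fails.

No — the across run (2,1)–(2,2) sums to 8, not 10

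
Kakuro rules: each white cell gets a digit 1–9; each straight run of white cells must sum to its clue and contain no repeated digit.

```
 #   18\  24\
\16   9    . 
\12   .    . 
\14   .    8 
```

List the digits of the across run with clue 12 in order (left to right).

16 in 2 cells must be {7,9}; 24 in 3 cells must be {7,8,9}.
R1C2 = 16 − 9 = 7 completes the 16 across.
R2C2 = 24 − 15 = 9 completes the 24 down.
R3C1 = 14 − 8 = 6 completes the 14 across.
R2C1 = 12 − 9 = 3 completes the 12 across.

3 9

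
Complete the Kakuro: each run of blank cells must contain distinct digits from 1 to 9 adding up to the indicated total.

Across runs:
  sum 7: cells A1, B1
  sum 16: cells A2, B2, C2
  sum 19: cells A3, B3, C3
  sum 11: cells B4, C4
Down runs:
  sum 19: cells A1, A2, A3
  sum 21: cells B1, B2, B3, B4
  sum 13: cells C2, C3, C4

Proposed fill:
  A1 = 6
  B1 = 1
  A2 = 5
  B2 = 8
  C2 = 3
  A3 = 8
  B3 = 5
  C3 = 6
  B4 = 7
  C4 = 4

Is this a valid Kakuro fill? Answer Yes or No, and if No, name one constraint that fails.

Yes

Across: 6+1=7; 5+8+3=16; 8+5+6=19; 7+4=11. Down: 6+5+8=19; 1+8+5+7=21; 3+6+4=13. No digit repeats within any run.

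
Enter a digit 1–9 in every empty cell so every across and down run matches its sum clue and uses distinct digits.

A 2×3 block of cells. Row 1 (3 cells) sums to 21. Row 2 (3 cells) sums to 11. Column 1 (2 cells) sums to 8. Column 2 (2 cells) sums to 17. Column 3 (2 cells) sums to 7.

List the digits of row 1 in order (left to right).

17 in 2 cells must be {8,9}.
The 11 across and the 17 down share only 8, so (2,2) = 8.
(1,2) = 17 − 8 = 9 completes the 17 down.
Nothing is forced directly, so branch on (1,1), whose candidates are 5 or 7. If (1,1) = 5: then (1,3) would have to be in {7} for the 21 across but in {1,2,3,4,5,6} for the 7 down — contradiction. So (1,1) = 7.
(1,3) = 21 − 16 = 5 completes the 21 across.
(2,1) = 8 − 7 = 1 completes the 8 down.
(2,3) = 11 − 9 = 2 completes the 11 across.

7, 9, 5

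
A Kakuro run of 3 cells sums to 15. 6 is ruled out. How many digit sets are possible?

5

3 distinct digits from 1–9 sum between 6 and 24.
Dropping sets that contain 6.
Enumerating: {1,5,9}, {2,4,9}, {2,5,8}, {3,4,8}, {3,5,7}.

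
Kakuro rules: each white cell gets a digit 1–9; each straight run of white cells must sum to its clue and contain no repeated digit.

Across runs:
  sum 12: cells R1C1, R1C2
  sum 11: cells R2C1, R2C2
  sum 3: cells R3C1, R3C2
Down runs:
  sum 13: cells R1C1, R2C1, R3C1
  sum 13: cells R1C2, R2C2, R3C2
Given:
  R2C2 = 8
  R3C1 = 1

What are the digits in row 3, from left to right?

1, 2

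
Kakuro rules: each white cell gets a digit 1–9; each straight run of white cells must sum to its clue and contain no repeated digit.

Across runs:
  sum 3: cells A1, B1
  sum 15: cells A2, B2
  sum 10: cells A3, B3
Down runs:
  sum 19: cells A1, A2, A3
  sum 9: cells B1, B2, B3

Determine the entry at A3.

3 in 2 cells must be {1,2}.
The 3 across and the 19 down share only 2, so A1 = 2.
B1 = 3 − 2 = 1 completes the 3 across.
Given what's placed, B2 must be 6 to fit the 15 across and 9 down.
B3 = 9 − 7 = 2 completes the 9 down.
A2 = 15 − 6 = 9 completes the 15 across.
A3 = 10 − 2 = 8 completes the 10 across.

8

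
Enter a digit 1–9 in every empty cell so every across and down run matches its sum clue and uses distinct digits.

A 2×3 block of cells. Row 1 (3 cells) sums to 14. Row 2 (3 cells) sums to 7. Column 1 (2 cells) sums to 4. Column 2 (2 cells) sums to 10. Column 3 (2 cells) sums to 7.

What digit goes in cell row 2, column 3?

7 in 3 cells must be {1,2,4}; 4 in 2 cells must be {1,3}.
The 7 across and the 4 down share only 1, so (2,1) = 1.
(1,1) = 4 − 1 = 3 completes the 4 down.
Nothing is forced directly, so branch on (2,2), whose candidates are 2 or 4. If (2,2) = 2: then (1,2) would have to be in {2,4,5,6,7,9} for the 14 across but in {8} for the 10 down — contradiction. So (2,2) = 4.
(1,2) = 10 − 4 = 6 completes the 10 down.
(1,3) = 14 − 9 = 5 completes the 14 across.
(2,3) = 7 − 5 = 2 completes the 7 across.

2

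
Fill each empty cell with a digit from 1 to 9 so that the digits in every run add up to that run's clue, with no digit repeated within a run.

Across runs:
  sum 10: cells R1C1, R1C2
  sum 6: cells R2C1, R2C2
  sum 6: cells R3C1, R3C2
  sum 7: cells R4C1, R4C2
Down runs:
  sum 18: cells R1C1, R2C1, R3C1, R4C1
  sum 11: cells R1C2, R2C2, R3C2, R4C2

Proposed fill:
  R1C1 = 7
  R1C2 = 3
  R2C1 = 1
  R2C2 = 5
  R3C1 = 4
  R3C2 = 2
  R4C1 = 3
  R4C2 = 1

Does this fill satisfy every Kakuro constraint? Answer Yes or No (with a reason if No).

No — the down run R1C1–R4C1 sums to 15, not 18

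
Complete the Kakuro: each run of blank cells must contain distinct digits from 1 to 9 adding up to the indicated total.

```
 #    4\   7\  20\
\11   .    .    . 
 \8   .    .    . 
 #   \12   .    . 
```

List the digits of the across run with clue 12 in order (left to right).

4, 8

4 in 2 cells must be {1,3}; 7 in 3 cells must be {1,2,4}.
Only 4 fits R3C2 under both its across sum 12 and down sum 7.
R3C3 = 12 − 4 = 8 completes the 12 across.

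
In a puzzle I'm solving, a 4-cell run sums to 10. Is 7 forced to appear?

The only way to make 10 from 4 distinct digits is {1,2,3,4}, which does not contain 7.

No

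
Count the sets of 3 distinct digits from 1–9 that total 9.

3

3 distinct digits from 1–9 sum between 6 and 24.
Enumerating: {1,2,6}, {1,3,5}, {2,3,4}.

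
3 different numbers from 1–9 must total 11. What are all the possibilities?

{1,2,8}; {1,3,7}; {1,4,6}; {2,3,6}; {2,4,5}

3 distinct digits from 1–9 sum between 6 and 24.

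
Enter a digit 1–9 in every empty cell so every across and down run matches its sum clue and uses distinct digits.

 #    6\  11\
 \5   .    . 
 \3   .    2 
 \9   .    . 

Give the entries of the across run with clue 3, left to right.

3 in 2 cells must be {1,2}; 6 in 3 cells must be {1,2,3}.
R2C1 = 3 − 2 = 1 completes the 3 across.
No cell is forced outright now. R1C1 can only be 2 or 3 (the digits allowed by both its 5 across and its 6 down). If R1C1 = 3: then R1C2 would have to be in {2} for the 5 across but in {1,3,4,5,6,8} for the 11 down — contradiction. So R1C1 = 2.
R1C2 = 5 − 2 = 3 completes the 5 across.
R3C1 = 6 − 3 = 3 completes the 6 down.
R3C2 = 9 − 3 = 6 completes the 9 across.

1, 2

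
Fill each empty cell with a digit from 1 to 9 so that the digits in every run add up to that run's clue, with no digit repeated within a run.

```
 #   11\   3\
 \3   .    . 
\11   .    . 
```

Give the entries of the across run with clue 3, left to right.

3 in 2 cells must be {1,2}.
The 3 across and the 11 down share only 2, so R1C1 = 2.
R1C2 = 3 − 2 = 1 completes the 3 across.
R2C1 = 11 − 2 = 9 completes the 11 down.
R2C2 = 11 − 9 = 2 completes the 11 across.

2, 1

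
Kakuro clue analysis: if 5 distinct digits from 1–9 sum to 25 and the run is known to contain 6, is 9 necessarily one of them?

No

Counterexample: {1,3,6,7,8} sums to 25 under that restriction without using 9.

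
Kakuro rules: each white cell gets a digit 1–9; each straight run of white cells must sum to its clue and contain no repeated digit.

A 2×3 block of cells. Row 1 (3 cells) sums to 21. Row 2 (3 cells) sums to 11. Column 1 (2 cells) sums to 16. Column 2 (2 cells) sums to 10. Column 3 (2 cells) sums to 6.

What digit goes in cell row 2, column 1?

7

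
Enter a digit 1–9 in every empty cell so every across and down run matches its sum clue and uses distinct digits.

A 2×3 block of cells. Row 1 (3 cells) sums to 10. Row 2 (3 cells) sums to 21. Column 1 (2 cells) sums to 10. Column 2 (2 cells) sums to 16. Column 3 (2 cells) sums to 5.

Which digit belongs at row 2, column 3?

16 in 2 cells must be {7,9}.
The 10 across and the 16 down share only 7, so (1,2) = 7.
(2,2) = 16 − 7 = 9 completes the 16 down.
Given what's placed, (2,3) must be 4 to fit the 21 across and 5 down.
(1,3) = 5 − 4 = 1 completes the 5 down.
(2,1) = 21 − 13 = 8 completes the 21 across.
(1,1) = 10 − 8 = 2 completes the 10 across.

4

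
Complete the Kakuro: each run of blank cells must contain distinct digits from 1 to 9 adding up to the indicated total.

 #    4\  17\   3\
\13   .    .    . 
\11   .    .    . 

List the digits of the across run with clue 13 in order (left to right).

3 9 1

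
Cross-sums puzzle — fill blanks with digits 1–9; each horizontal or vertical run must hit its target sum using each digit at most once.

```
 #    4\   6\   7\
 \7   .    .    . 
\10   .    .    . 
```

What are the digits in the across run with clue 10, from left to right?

7 in 3 cells must be {1,2,4}; 4 in 2 cells must be {1,3}.
The 7 across and the 4 down share only 1, so R1C1 = 1.
R2C1 = 4 − 1 = 3 completes the 4 down.
Nothing is forced directly, so branch on R1C2, whose candidates are 2 or 4. If R1C2 = 2: that forces R1C3 = 4, after which R2C2 would have to be in {1,2,5,6} for the 10 across but in {4} for the 6 down — contradiction. So R1C2 = 4.
R1C3 = 7 − 5 = 2 completes the 7 across.
R2C2 = 6 − 4 = 2 completes the 6 down.
R2C3 = 10 − 5 = 5 completes the 10 across.

3, 2, 5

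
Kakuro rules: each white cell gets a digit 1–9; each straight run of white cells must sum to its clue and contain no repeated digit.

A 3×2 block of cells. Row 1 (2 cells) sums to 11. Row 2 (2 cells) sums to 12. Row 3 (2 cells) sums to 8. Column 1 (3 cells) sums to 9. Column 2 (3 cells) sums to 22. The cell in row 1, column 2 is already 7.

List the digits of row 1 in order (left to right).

(1,1) = 11 − 7 = 4 completes the 11 across.
Given what's placed, (2,1) must be 3 to fit the 12 across and 9 down.
(2,2) = 12 − 3 = 9 completes the 12 across.
(3,1) = 9 − 7 = 2 completes the 9 down.
(3,2) = 8 − 2 = 6 completes the 8 across.

4, 7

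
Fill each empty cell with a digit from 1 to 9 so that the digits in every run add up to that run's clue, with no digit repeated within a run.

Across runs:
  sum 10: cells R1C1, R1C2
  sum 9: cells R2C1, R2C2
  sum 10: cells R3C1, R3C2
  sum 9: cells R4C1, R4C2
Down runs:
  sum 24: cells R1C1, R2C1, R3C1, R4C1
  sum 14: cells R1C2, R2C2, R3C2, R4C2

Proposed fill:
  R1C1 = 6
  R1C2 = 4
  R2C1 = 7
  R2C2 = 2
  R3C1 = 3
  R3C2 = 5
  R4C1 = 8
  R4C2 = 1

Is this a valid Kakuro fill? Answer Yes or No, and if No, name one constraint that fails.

No — the across run R3C1–R3C2 sums to 8, not 10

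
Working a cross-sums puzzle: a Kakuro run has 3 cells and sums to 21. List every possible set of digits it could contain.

3 distinct digits from 1–9 sum between 6 and 24.

{4,8,9}; {5,7,9}; {6,7,8}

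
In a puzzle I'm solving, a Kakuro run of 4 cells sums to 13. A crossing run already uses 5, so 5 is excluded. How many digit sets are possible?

2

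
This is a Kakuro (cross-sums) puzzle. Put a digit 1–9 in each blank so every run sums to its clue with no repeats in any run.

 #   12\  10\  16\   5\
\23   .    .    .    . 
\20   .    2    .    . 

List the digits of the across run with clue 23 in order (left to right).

4 8 9 2

16 in 2 cells must be {7,9}.
R1C2 = 10 − 2 = 8 completes the 10 down.
Nothing is forced directly, so branch on R2C4, whose candidates are 1 or 3 or 4. If R2C4 = 1: that forces R1C4 = 4, R2C3 = 9, after which R1C3 would have to be in {2,5,6,9} for the 23 across but in {7} for the 16 down — contradiction. If R2C4 = 4: that forces R1C4 = 1, R2C3 = 9, after which R1C3 would have to be in {5,9} for the 23 across but in {7} for the 16 down — contradiction. So R2C4 = 3.
R1C4 = 5 − 3 = 2 completes the 5 down.
Nothing is forced directly, so branch on R1C3, whose candidates are 7 or 9. If R1C3 = 7: then R1C1 would have to be in {6} for the 23 across but in {3,4,5,7,8,9} for the 12 down — contradiction. So R1C3 = 9.
R1C1 = 23 − 19 = 4 completes the 23 across.
R2C1 = 12 − 4 = 8 completes the 12 down.
R2C3 = 20 − 13 = 7 completes the 20 across.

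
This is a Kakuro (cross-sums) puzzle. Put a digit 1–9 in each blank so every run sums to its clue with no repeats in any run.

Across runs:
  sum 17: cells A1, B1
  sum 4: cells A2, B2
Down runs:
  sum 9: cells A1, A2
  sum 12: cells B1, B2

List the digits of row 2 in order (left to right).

1 3

17 in 2 cells must be {8,9}; 4 in 2 cells must be {1,3}.
The 17 across and the 9 down share only 8, so A1 = 8.
B1 = 17 − 8 = 9 completes the 17 across.
A2 = 9 − 8 = 1 completes the 9 down.
B2 = 4 − 1 = 3 completes the 4 across.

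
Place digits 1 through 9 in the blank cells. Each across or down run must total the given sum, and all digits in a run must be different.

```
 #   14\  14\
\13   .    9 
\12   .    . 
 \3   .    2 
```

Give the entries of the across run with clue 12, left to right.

3 in 2 cells must be {1,2}.
R1C1 = 13 − 9 = 4 completes the 13 across.
R2C2 = 14 − 11 = 3 completes the 14 down.
R3C1 = 3 − 2 = 1 completes the 3 across.
R2C1 = 12 − 3 = 9 completes the 12 across.

9 3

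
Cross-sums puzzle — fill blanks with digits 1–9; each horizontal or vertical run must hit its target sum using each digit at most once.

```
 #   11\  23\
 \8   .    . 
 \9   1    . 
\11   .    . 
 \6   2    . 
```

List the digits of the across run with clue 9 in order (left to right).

11 in 4 cells must be {1,2,3,5}.
R2C2 = 9 − 1 = 8 completes the 9 across.
R4C2 = 6 − 2 = 4 completes the 6 across.
Nothing is forced directly, so branch on R1C1, whose candidates are 3 or 5. If R1C1 = 5: then R1C2 would have to be in {3} for the 8 across but in {2,5,6,9} for the 23 down — contradiction. So R1C1 = 3.
R1C2 = 8 − 3 = 5 completes the 8 across.
R3C1 = 11 − 6 = 5 completes the 11 down.
R3C2 = 11 − 5 = 6 completes the 11 across.

1 8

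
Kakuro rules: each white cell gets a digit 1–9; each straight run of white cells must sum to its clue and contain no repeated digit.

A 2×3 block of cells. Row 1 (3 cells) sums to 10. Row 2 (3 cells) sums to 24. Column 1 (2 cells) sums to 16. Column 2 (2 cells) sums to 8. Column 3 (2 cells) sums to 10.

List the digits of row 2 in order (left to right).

24 in 3 cells must be {7,8,9}; 16 in 2 cells must be {7,9}.
The 10 across and the 16 down share only 7, so (1,1) = 7.
(2,1) = 16 − 7 = 9 completes the 16 down.
Given what's placed, (2,2) must be 7 to fit the 24 across and 8 down.
(2,3) = 24 − 16 = 8 completes the 24 across.
(1,2) = 8 − 7 = 1 completes the 8 down.
(1,3) = 10 − 8 = 2 completes the 10 across.

9, 7, 8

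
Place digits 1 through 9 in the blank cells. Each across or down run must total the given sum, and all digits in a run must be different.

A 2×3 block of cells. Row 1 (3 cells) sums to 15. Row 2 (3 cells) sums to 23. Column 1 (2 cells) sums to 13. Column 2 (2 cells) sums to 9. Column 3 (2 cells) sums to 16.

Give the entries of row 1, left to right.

23 in 3 cells must be {6,8,9}; 16 in 2 cells must be {7,9}.
The 23 across and the 16 down share only 9, so (2,3) = 9.
(1,3) = 16 − 9 = 7 completes the 16 down.
Nothing is forced directly, so branch on (2,1), whose candidates are 6 or 8. If (2,1) = 6: then (1,1) would have to be in {2,3,5,6} for the 15 across but in {7} for the 13 down — contradiction. So (2,1) = 8.
(1,1) = 13 − 8 = 5 completes the 13 down.
(1,2) = 15 − 12 = 3 completes the 15 across.
(2,2) = 23 − 17 = 6 completes the 23 across.

5, 3, 7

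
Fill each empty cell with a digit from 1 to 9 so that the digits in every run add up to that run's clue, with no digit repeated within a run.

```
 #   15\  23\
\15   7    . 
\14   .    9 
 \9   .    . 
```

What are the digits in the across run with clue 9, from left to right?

3 6

23 in 3 cells must be {6,8,9}.
R1C2 = 15 − 7 = 8 completes the 15 across.
R2C1 = 14 − 9 = 5 completes the 14 across.
R3C1 = 15 − 12 = 3 completes the 15 down.
R3C2 = 9 − 3 = 6 completes the 9 across.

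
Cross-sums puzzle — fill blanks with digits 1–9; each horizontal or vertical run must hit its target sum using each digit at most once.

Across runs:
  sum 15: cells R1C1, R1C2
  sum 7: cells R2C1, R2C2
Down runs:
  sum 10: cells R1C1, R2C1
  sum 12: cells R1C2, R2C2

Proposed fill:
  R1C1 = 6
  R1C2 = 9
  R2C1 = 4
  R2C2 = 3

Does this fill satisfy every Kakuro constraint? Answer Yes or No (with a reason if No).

Yes

Across: 6+9=15; 4+3=7. Down: 6+4=10; 9+3=12. No digit repeats within any run.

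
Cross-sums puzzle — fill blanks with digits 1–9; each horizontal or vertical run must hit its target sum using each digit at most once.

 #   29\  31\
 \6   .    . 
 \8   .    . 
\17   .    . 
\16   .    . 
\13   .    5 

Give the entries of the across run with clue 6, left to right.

4 2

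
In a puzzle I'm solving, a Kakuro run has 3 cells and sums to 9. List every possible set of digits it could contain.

3 distinct digits from 1–9 sum between 6 and 24.

{1,2,6}; {1,3,5}; {2,3,4}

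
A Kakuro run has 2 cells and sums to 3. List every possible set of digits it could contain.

{1,2}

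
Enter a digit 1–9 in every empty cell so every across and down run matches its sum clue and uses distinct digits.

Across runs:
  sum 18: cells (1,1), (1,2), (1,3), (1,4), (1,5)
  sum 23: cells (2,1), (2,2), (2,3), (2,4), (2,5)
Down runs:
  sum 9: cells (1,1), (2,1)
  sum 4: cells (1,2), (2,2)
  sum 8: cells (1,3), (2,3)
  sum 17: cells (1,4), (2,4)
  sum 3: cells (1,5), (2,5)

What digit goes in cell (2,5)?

4 in 2 cells must be {1,3}; 17 in 2 cells must be {8,9}; 3 in 2 cells must be {1,2}.
Only 8 fits (1,4) under both its across sum 18 and down sum 17.
(2,4) = 17 − 8 = 9 completes the 17 down.
Nothing is forced directly, so branch on (1,2), whose candidates are 1 or 3. If (1,2) = 1: that forces (1,5) = 2, (2,2) = 3, (2,5) = 1, (1,3) = 3, after which (2,3) would have to be in {2,4,6,8} for the 23 across but in {5} for the 8 down — contradiction. So (1,2) = 3.
(2,2) = 4 − 3 = 1 completes the 4 down.
(2,5) = 2: the only remaining digit allowed by both the 23 across and the 3 down.

2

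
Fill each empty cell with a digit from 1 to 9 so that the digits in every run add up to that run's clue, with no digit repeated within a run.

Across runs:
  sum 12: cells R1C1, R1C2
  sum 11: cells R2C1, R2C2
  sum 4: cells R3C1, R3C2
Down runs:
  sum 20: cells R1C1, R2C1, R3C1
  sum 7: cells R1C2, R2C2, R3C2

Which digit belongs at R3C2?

4 in 2 cells must be {1,3}; 7 in 3 cells must be {1,2,4}.
The 12 across and the 7 down share only 4, so R1C2 = 4.
Given what's placed, R2C2 must be 2 to fit the 11 across and 7 down.
R3C1 = 3: only digit in both the 4-across and 20-down candidate sets.
R3C2 = 4 − 3 = 1 completes the 4 across.
R1C1 = 12 − 4 = 8 completes the 12 across.
R2C1 = 11 − 2 = 9 completes the 11 across.

1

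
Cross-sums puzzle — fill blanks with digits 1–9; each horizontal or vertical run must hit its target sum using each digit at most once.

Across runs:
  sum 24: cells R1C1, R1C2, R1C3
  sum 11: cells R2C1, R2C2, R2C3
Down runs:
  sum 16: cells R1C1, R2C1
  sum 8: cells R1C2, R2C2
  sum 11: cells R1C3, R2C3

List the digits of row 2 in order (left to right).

7 1 3

24 in 3 cells must be {7,8,9}; 16 in 2 cells must be {7,9}.
The 24 across and the 8 down share only 7, so R1C2 = 7.
The 11 across and the 16 down share only 7, so R2C1 = 7.
R2C2 = 8 − 7 = 1 completes the 8 down.
R2C3 = 11 − 8 = 3 completes the 11 across.
R1C1 = 16 − 7 = 9 completes the 16 down.
R1C3 = 24 − 16 = 8 completes the 24 across.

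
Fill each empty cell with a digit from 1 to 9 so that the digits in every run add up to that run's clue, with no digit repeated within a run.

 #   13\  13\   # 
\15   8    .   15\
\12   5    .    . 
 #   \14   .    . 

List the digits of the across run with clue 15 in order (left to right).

R1C2 = 15 − 8 = 7 completes the 15 across.
Given what's placed, R2C3 must be 6 to fit the 12 across and 15 down.
Given what's placed, R3C2 must be 5 to fit the 14 across and 13 down.
R3C3 = 14 − 5 = 9 completes the 14 across.
R2C2 = 12 − 11 = 1 completes the 12 across.

8, 7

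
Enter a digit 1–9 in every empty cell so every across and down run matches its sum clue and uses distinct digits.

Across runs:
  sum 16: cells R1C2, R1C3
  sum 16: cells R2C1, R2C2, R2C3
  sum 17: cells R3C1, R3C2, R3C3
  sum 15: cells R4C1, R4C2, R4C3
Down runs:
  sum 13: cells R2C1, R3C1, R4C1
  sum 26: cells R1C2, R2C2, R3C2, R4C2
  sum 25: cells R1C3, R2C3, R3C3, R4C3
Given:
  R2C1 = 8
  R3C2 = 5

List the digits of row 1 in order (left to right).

7 9

16 in 2 cells must be {7,9}.
Nothing is forced directly, so branch on R2C2, whose candidates are 6 or 7. If R2C2 = 7: then R1C2 would have to be in {7,9} for the 16 across but in {6,8} for the 26 down — contradiction. So R2C2 = 6.
Given what's placed, R1C2 must be 7 to fit the 16 across and 26 down.
R1C3 = 16 − 7 = 9 completes the 16 across.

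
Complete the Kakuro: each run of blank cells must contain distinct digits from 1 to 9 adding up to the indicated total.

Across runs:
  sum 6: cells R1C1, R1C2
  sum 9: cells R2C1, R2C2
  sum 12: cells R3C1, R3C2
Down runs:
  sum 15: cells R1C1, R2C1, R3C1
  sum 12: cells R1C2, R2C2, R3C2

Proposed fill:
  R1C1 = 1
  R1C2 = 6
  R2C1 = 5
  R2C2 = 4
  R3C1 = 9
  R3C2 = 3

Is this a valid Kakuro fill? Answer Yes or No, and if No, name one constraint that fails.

No — the down run R1C2–R3C2 sums to 13, not 12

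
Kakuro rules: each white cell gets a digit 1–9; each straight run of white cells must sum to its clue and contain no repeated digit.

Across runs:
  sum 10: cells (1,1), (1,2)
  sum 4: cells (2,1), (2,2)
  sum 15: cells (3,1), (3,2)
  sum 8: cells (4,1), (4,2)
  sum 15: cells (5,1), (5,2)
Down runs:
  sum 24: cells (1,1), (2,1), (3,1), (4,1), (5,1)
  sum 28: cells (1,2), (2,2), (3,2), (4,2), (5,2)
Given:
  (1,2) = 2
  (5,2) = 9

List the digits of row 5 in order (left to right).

4 in 2 cells must be {1,3}.
(1,1) = 10 − 2 = 8 completes the 10 across.
(2,2) = 3: the only remaining digit allowed by both the 4 across and the 28 down.
Given what's placed, (4,2) must be 6 to fit the 8 across and 28 down.
(5,1) = 15 − 9 = 6 completes the 15 across.

6, 9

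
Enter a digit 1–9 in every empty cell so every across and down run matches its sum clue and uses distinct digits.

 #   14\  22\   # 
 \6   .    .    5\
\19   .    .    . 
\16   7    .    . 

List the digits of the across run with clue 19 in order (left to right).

The 6 across and the 22 down share only 5, so R1C2 = 5.
R3C2 = 8: the only remaining digit allowed by both the 16 across and the 22 down.
R3C3 = 16 − 15 = 1 completes the 16 across.
R1C1 = 6 − 5 = 1 completes the 6 across.
R2C1 = 14 − 8 = 6 completes the 14 down.
R2C2 = 22 − 13 = 9 completes the 22 down.
R2C3 = 19 − 15 = 4 completes the 19 across.

6, 9, 4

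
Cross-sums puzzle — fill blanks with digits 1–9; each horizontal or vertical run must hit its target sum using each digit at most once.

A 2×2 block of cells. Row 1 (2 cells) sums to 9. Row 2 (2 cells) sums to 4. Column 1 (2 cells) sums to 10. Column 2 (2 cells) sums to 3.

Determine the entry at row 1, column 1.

7

4 in 2 cells must be {1,3}; 3 in 2 cells must be {1,2}.
The 4 across and the 3 down share only 1, so (2,2) = 1.
(1,2) = 3 − 1 = 2 completes the 3 down.
(2,1) = 4 − 1 = 3 completes the 4 across.
(1,1) = 9 − 2 = 7 completes the 9 across.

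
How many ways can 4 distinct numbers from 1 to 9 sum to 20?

4 distinct digits from 1–9 sum between 10 and 30.

12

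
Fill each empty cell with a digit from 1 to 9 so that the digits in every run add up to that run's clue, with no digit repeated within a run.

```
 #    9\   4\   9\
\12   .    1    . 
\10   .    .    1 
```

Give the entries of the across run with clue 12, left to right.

3 1 8

4 in 2 cells must be {1,3}.
R1C3 = 9 − 1 = 8 completes the 9 down.
R2C2 = 4 − 1 = 3 completes the 4 down.
R1C1 = 12 − 9 = 3 completes the 12 across.
R2C1 = 10 − 4 = 6 completes the 10 across.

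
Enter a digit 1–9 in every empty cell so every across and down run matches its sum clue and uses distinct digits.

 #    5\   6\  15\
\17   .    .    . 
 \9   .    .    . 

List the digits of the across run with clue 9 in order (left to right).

The 9 across and the 15 down share only 6, so R2C3 = 6.
R1C3 = 15 − 6 = 9 completes the 15 down.
Nothing is forced directly, so branch on R2C1, whose candidates are 1 or 2. If R2C1 = 1: then R1C1 would have to be in {1,2,3,5,6,7} for the 17 across but in {4} for the 5 down — contradiction. So R2C1 = 2.
R1C1 = 5 − 2 = 3 completes the 5 down.
R1C2 = 17 − 12 = 5 completes the 17 across.
R2C2 = 9 − 8 = 1 completes the 9 across.

2 1 6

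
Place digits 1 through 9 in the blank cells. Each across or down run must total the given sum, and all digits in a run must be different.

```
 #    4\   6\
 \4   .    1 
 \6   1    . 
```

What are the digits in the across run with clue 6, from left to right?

1 5

4 in 2 cells must be {1,3}.
R1C1 = 4 − 1 = 3 completes the 4 across.
R2C2 = 6 − 1 = 5 completes the 6 across.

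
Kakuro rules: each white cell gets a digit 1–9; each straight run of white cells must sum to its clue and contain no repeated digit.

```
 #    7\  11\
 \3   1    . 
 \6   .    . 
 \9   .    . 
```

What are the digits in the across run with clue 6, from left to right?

3 in 2 cells must be {1,2}; 7 in 3 cells must be {1,2,4}.
R1C2 = 3 − 1 = 2 completes the 3 across.
Nothing is forced directly, so branch on R2C1, whose candidates are 2 or 4. If R2C1 = 4: then R2C2 would have to be in {2} for the 6 across but in {1,3,4,5,6,8} for the 11 down — contradiction. So R2C1 = 2.
R2C2 = 6 − 2 = 4 completes the 6 across.
R3C1 = 7 − 3 = 4 completes the 7 down.
R3C2 = 9 − 4 = 5 completes the 9 across.

2 4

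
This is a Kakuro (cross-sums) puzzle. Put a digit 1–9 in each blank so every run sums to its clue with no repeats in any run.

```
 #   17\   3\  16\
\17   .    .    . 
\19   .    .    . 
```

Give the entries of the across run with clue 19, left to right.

8, 2, 9

17 in 2 cells must be {8,9}; 3 in 2 cells must be {1,2}; 16 in 2 cells must be {7,9}.
The 19 across and the 3 down share only 2, so R2C2 = 2.
Given what's placed, R2C3 must be 9 to fit the 19 across and 16 down.
R1C2 = 3 − 2 = 1 completes the 3 down.
R1C3 = 16 − 9 = 7 completes the 16 down.
R2C1 = 19 − 11 = 8 completes the 19 across.
R1C1 = 17 − 8 = 9 completes the 17 across.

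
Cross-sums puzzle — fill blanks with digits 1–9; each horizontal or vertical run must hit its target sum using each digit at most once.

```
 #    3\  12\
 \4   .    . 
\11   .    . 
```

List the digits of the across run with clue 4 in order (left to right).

4 in 2 cells must be {1,3}; 3 in 2 cells must be {1,2}.
The 4 across and the 3 down share only 1, so R1C1 = 1.
R1C2 = 4 − 1 = 3 completes the 4 across.
R2C1 = 3 − 1 = 2 completes the 3 down.
R2C2 = 11 − 2 = 9 completes the 11 across.

1 3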